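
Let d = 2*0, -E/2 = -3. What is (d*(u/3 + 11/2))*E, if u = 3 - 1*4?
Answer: 0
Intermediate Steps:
E = 6 (E = -2*(-3) = 6)
u = -1 (u = 3 - 4 = -1)
d = 0
(d*(u/3 + 11/2))*E = (0*(-1/3 + 11/2))*6 = (0*(31/6))*6 = 0*6 = 0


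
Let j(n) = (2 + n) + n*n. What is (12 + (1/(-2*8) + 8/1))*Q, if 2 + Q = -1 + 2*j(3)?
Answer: 7975/16 ≈ 498.44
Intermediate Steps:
j(n) = 2 + n + n² (j(n) = (2 + n) + n² = 2 + n + n²)
Q = 25 (Q = -2 + (-1 + 2*(2 + 3 + 3²)) = -2 + (-1 + 2*(2 + 3 + 9)) = -2 + (-1 + 2*14) = -2 + (-1 + 28) = -2 + 27 = 25)
(12 + (1/(-2*8) + 8/1))*Q = (12 + (1/(-2*8) + 8/1))*25 = (12 + (-½*⅛ + 8*1))*25 = (12 + (-1/16 + 8))*25 = (12 + 127/16)*25 = (319/16)*25 = 7975/16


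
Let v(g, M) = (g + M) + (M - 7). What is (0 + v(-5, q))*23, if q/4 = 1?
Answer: -92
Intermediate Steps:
q = 4 (q = 4*1 = 4)
v(g, M) = -7 + g + 2*M (v(g, M) = (M + g) + (-7 + M) = -7 + g + 2*M)
(0 + v(-5, q))*23 = (0 + (-7 - 5 + 2*4))*23 = (0 + (-7 - 5 + 8))*23 = (0 - 4)*23 = -4*23 = -92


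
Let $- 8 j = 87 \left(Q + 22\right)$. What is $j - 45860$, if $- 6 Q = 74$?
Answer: $- \frac{367721}{8} \approx -45965.0$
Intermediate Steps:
$Q = - \frac{37}{3}$ ($Q = \left(- \frac{1}{6}\right) 74 = - \frac{37}{3} \approx -12.333$)
$j = - \frac{841}{8}$ ($j = - \frac{87 \left(- \frac{37}{3} + 22\right)}{8} = - \frac{87 \cdot \frac{29}{3}}{8} = \left(- \frac{1}{8}\right) 841 = - \frac{841}{8} \approx -105.13$)
$j - 45860 = - \frac{841}{8} - 45860 = - \frac{367721}{8}$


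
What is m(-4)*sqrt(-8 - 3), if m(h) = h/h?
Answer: I*sqrt(11) ≈ 3.3166*I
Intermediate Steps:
m(h) = 1
m(-4)*sqrt(-8 - 3) = 1*sqrt(-8 - 3) = 1*sqrt(-11) = 1*(I*sqrt(11)) = I*sqrt(11)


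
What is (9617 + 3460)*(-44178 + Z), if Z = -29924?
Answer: -969031854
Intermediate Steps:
(9617 + 3460)*(-44178 + Z) = (9617 + 3460)*(-44178 - 29924) = 13077*(-74102) = -969031854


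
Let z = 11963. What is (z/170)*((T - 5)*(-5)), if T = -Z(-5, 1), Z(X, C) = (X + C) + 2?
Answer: 35889/34 ≈ 1055.6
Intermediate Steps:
Z(X, C) = 2 + C + X (Z(X, C) = (C + X) + 2 = 2 + C + X)
T = 2 (T = -(2 + 1 - 5) = -1*(-2) = 2)
(z/170)*((T - 5)*(-5)) = (11963/170)*((2 - 5)*(-5)) = (11963*(1/170))*(-3*(-5)) = (11963/170)*15 = 35889/34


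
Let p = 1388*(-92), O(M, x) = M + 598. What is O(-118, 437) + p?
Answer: -127216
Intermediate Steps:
O(M, x) = 598 + M
p = -127696
O(-118, 437) + p = (598 - 118) - 127696 = 480 - 127696 = -127216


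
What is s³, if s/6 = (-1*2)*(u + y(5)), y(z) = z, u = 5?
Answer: -1728000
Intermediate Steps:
s = -120 (s = 6*((-1*2)*(5 + 5)) = 6*(-2*10) = 6*(-20) = -120)
s³ = (-120)³ = -1728000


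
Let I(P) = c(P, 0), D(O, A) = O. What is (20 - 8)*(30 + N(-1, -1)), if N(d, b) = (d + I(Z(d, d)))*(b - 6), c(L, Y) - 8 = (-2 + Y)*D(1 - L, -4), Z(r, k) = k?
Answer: 108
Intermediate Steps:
c(L, Y) = 8 + (1 - L)*(-2 + Y) (c(L, Y) = 8 + (-2 + Y)*(1 - L) = 8 + (1 - L)*(-2 + Y))
I(P) = 6 + 2*P (I(P) = 6 + 2*P - 1*0*(-1 + P) = 6 + 2*P + 0 = 6 + 2*P)
N(d, b) = (-6 + b)*(6 + 3*d) (N(d, b) = (d + (6 + 2*d))*(b - 6) = (6 + 3*d)*(-6 + b) = (-6 + b)*(6 + 3*d))
(20 - 8)*(30 + N(-1, -1)) = (20 - 8)*(30 + (-36 - 18*(-1) + 6*(-1) + 3*(-1)*(-1))) = 12*(30 + (-36 + 18 - 6 + 3)) = 12*(30 - 21) = 12*9 = 108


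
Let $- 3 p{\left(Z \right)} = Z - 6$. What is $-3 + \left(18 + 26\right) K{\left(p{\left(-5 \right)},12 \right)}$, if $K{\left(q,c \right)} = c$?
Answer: $525$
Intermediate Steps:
$p{\left(Z \right)} = 2 - \frac{Z}{3}$ ($p{\left(Z \right)} = - \frac{Z - 6}{3} = - \frac{-6 + Z}{3} = 2 - \frac{Z}{3}$)
$-3 + \left(18 + 26\right) K{\left(p{\left(-5 \right)},12 \right)} = -3 + \left(18 + 26\right) 12 = -3 + 44 \cdot 12 = -3 + 528 = 525$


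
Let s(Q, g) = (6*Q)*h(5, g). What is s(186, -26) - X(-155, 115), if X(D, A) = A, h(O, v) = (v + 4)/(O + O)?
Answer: -12851/5 ≈ -2570.2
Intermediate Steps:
h(O, v) = (4 + v)/(2*O) (h(O, v) = (4 + v)/((2*O)) = (4 + v)*(1/(2*O)) = (4 + v)/(2*O))
s(Q, g) = 6*Q*(⅖ + g/10) (s(Q, g) = (6*Q)*((½)*(4 + g)/5) = (6*Q)*((½)*(⅕)*(4 + g)) = (6*Q)*(⅖ + g/10) = 6*Q*(⅖ + g/10))
s(186, -26) - X(-155, 115) = (⅗)*186*(4 - 26) - 1*115 = (⅗)*186*(-22) - 115 = -12276/5 - 115 = -12851/5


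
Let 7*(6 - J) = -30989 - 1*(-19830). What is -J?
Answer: -11201/7 ≈ -1600.1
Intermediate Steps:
J = 11201/7 (J = 6 - (-30989 - 1*(-19830))/7 = 6 - (-30989 + 19830)/7 = 6 - ⅐*(-11159) = 6 + 11159/7 = 11201/7 ≈ 1600.1)
-J = -1*11201/7 = -11201/7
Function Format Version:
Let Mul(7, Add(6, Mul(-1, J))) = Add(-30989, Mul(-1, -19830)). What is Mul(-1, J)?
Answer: Rational(-11201, 7) ≈ -1600.1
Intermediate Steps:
J = Rational(11201, 7) (J = Add(6, Mul(Rational(-1, 7), Add(-30989, Mul(-1, -19830)))) = Add(6, Mul(Rational(-1, 7), Add(-30989, 19830))) = Add(6, Mul(Rational(-1, 7), -11159)) = Add(6, Rational(11159, 7)) = Rational(11201, 7) ≈ 1600.1)
Mul(-1, J) = Mul(-1, Rational(11201, 7)) = Rational(-11201, 7)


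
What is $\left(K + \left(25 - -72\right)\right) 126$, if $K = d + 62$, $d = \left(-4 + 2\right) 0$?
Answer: $20034$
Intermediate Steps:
$d = 0$ ($d = \left(-2\right) 0 = 0$)
$K = 62$ ($K = 0 + 62 = 62$)
$\left(K + \left(25 - -72\right)\right) 126 = \left(62 + \left(25 - -72\right)\right) 126 = \left(62 + \left(25 + 72\right)\right) 126 = \left(62 + 97\right) 126 = 159 \cdot 126 = 20034$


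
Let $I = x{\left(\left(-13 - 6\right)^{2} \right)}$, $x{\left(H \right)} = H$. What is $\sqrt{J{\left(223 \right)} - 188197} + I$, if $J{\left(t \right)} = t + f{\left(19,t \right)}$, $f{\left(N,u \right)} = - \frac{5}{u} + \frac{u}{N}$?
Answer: $361 + \frac{2 i \sqrt{843582679087}}{4237} \approx 361.0 + 433.55 i$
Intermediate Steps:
$I = 361$ ($I = \left(-13 - 6\right)^{2} = \left(-19\right)^{2} = 361$)
$J{\left(t \right)} = - \frac{5}{t} + \frac{20 t}{19}$ ($J{\left(t \right)} = t + \left(- \frac{5}{t} + \frac{t}{19}\right) = - \frac{5}{t} + \frac{20 t}{19}$)
$\sqrt{J{\left(223 \right)} - 188197} + I = \sqrt{\left(- \frac{5}{223} + \frac{20}{19} \cdot 223\right) - 188197} + 361 = \sqrt{\left(\left(-5\right) \frac{1}{223} + \frac{4460}{19}\right) - 188197} + 361 = \sqrt{\left(- \frac{5}{223} + \frac{4460}{19}\right) - 188197} + 361 = \sqrt{\frac{994485}{4237} - 188197} + 361 = \sqrt{- \frac{796396204}{4237}} + 361 = \frac{2 i \sqrt{843582679087}}{4237} + 361 = 361 + \frac{2 i \sqrt{843582679087}}{4237}$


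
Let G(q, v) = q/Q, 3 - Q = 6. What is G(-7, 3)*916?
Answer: 6412/3 ≈ 2137.3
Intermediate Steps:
Q = -3 (Q = 3 - 1*6 = 3 - 6 = -3)
G(q, v) = -q/3 (G(q, v) = q/(-3) = q*(-⅓) = -q/3)
G(-7, 3)*916 = -⅓*(-7)*916 = (7/3)*916 = 6412/3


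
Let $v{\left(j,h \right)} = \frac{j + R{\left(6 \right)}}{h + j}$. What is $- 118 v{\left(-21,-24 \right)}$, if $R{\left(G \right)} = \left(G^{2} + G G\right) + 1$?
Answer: $\frac{6136}{45} \approx 136.36$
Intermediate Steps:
$R{\left(G \right)} = 1 + 2 G^{2}$ ($R{\left(G \right)} = \left(G^{2} + G^{2}\right) + 1 = 2 G^{2} + 1 = 1 + 2 G^{2}$)
$v{\left(j,h \right)} = \frac{73 + j}{h + j}$ ($v{\left(j,h \right)} = \frac{j + \left(1 + 2 \cdot 6^{2}\right)}{h + j} = \frac{j + \left(1 + 2 \cdot 36\right)}{h + j} = \frac{j + \left(1 + 72\right)}{h + j} = \frac{j + 73}{h + j} = \frac{73 + j}{h + j}$)
$- 118 v{\left(-21,-24 \right)} = - 118 \frac{73 - 21}{-24 - 21} = - 118 \frac{1}{-45} \cdot 52 = - 118 \left(\left(- \frac{1}{45}\right) 52\right) = \left(-118\right) \left(- \frac{52}{45}\right) = \frac{6136}{45}$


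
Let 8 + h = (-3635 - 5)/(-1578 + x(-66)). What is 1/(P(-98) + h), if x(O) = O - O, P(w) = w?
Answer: -789/81814 ≈ -0.0096438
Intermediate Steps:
x(O) = 0
h = -4492/789 (h = -8 + (-3635 - 5)/(-1578 + 0) = -8 - 3640/(-1578) = -8 - 3640*(-1/1578) = -8 + 1820/789 = -4492/789 ≈ -5.6933)
1/(P(-98) + h) = 1/(-98 - 4492/789) = 1/(-81814/789) = -789/81814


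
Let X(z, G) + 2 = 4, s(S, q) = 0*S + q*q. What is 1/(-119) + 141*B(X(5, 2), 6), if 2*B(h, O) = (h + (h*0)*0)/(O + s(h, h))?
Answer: 16769/1190 ≈ 14.092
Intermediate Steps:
s(S, q) = q² (s(S, q) = 0 + q² = q²)
X(z, G) = 2 (X(z, G) = -2 + 4 = 2)
B(h, O) = h/(2*(O + h²)) (B(h, O) = ((h + (h*0)*0)/(O + h²))/2 = ((h + 0*0)/(O + h²))/2 = ((h + 0)/(O + h²))/2 = (h/(O + h²))/2 = h/(2*(O + h²)))
1/(-119) + 141*B(X(5, 2), 6) = 1/(-119) + 141*((½)*2/(6 + 2²)) = -1/119 + 141*((½)*2/(6 + 4)) = -1/119 + 141*((½)*2/10) = -1/119 + 141*((½)*2*(⅒)) = -1/119 + 141*(⅒) = -1/119 + 141/10 = 16769/1190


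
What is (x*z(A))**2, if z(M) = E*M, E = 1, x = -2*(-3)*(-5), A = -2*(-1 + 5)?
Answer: 57600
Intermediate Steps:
A = -8 (A = -2*4 = -8)
x = -30 (x = 6*(-5) = -30)
z(M) = M (z(M) = 1*M = M)
(x*z(A))**2 = (-30*(-8))**2 = 240**2 = 57600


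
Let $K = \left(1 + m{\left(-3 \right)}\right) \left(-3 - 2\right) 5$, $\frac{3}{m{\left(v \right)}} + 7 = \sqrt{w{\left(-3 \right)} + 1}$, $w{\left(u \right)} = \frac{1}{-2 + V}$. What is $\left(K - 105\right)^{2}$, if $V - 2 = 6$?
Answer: $\frac{166734550}{11767} - \frac{732000 \sqrt{42}}{11767} \approx 13767.0$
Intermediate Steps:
$V = 8$ ($V = 2 + 6 = 8$)
$w{\left(u \right)} = \frac{1}{6}$ ($w{\left(u \right)} = \frac{1}{-2 + 8} = \frac{1}{6}$)
$m{\left(v \right)} = \frac{3}{-7 + \frac{\sqrt{42}}{6}}$ ($m{\left(v \right)} = \frac{3}{-7 + \sqrt{\frac{1}{6} + 1}} = \frac{3}{-7 + \sqrt{\frac{7}{6}}} = \frac{3}{-7 + \frac{\sqrt{42}}{6}}$)
$K = - \frac{575}{41} + \frac{75 \sqrt{42}}{287}$ ($K = \left(1 - \left(\frac{18}{41} + \frac{3 \sqrt{42}}{287}\right)\right) \left(-3 - 2\right) 5 = \left(\frac{23}{41} - \frac{3 \sqrt{42}}{287}\right) \left(\left(-5\right) 5\right) = \left(\frac{23}{41} - \frac{3 \sqrt{42}}{287}\right) \left(-25\right) = - \frac{575}{41} + \frac{75 \sqrt{42}}{287} \approx -12.331$)
$\left(K - 105\right)^{2} = \left(\left(- \frac{575}{41} + \frac{75 \sqrt{42}}{287}\right) - 105\right)^{2} = \left(- \frac{4880}{41} + \frac{75 \sqrt{42}}{287}\right)^{2}$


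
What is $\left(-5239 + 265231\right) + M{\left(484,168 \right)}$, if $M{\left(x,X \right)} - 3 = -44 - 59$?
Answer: $259892$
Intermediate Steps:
$M{\left(x,X \right)} = -100$ ($M{\left(x,X \right)} = 3 - 103 = -100$)
$\left(-5239 + 265231\right) + M{\left(484,168 \right)} = \left(-5239 + 265231\right) - 100 = 259992 - 100 = 259892$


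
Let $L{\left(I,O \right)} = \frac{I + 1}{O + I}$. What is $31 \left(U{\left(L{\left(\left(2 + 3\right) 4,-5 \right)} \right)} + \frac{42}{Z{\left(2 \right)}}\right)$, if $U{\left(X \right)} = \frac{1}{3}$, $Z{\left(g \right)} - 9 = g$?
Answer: $\frac{4247}{33} \approx 128.7$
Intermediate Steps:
$Z{\left(g \right)} = 9 + g$
$L{\left(I,O \right)} = \frac{1 + I}{I + O}$
$U{\left(X \right)} = \frac{1}{3}$
$31 \left(U{\left(L{\left(\left(2 + 3\right) 4,-5 \right)} \right)} + \frac{42}{Z{\left(2 \right)}}\right) = 31 \left(\frac{1}{3} + \frac{42}{9 + 2}\right) = 31 \left(\frac{1}{3} + \frac{42}{11}\right) = 31 \cdot \frac{137}{33} = \frac{4247}{33}$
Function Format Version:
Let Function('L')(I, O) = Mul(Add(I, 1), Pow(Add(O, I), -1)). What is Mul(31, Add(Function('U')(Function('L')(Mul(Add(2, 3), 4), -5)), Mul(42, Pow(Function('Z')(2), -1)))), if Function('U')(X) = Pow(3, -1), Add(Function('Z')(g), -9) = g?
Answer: Rational(4247, 33) ≈ 128.70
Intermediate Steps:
Function('Z')(g) = Add(9, g)
Function('L')(I, O) = Mul(Pow(Add(I, O), -1), Add(1, I)) (Function('L')(I, O) = Mul(Add(1, I), Pow(Add(I, O), -1)) = Mul(Pow(Add(I, O), -1), Add(1, I)))
Function('U')(X) = Rational(1, 3)
Mul(31, Add(Function('U')(Function('L')(Mul(Add(2, 3), 4), -5)), Mul(42, Pow(Function('Z')(2), -1)))) = Mul(31, Add(Rational(1, 3), Mul(42, Pow(Add(9, 2), -1)))) = Mul(31, Add(Rational(1, 3), Mul(42, Pow(11, -1)))) = Mul(31, Add(Rational(1, 3), Mul(42, Rational(1, 11)))) = Mul(31, Add(Rational(1, 3), Rational(42, 11))) = Mul(31, Rational(137, 33)) = Rational(4247, 33)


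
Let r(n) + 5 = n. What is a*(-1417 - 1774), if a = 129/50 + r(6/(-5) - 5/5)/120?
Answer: -201033/25 ≈ -8041.3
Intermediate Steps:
r(n) = -5 + n
a = 63/25 (a = 129/50 + (-5 + (6/(-5) - 5/5))/120 = 129*(1/50) + (-5 + (6*(-⅕) - 5*⅕))*(1/120) = 129/50 + (-5 + (-6/5 - 1))*(1/120) = 129/50 + (-5 - 11/5)*(1/120) = 129/50 - 36/5*1/120 = 129/50 - 3/50 = 63/25 ≈ 2.5200)
a*(-1417 - 1774) = 63*(-1417 - 1774)/25 = (63/25)*(-3191) = -201033/25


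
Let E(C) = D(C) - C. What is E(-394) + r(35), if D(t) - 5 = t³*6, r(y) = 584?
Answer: -366976921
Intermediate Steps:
D(t) = 5 + 6*t³ (D(t) = 5 + t³*6 = 5 + 6*t³)
E(C) = 5 - C + 6*C³ (E(C) = (5 + 6*C³) - C = 5 - C + 6*C³)
E(-394) + r(35) = (5 - 1*(-394) + 6*(-394)³) + 584 = (5 + 394 + 6*(-61162984)) + 584 = (5 + 394 - 366977904) + 584 = -366977505 + 584 = -366976921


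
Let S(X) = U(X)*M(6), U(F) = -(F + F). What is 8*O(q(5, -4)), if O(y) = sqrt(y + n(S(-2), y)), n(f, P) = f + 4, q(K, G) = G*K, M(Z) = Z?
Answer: 16*sqrt(2) ≈ 22.627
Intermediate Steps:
U(F) = -2*F
S(X) = -12*X (S(X) = -2*X*6 = -12*X)
n(f, P) = 4 + f
O(y) = sqrt(28 + y) (O(y) = sqrt(y + (4 - 12*(-2))) = sqrt(y + (4 + 24)) = sqrt(y + 28) = sqrt(28 + y))
8*O(q(5, -4)) = 8*sqrt(28 - 4*5) = 8*sqrt(28 - 20) = 8*sqrt(8) = 8*(2*sqrt(2)) = 16*sqrt(2)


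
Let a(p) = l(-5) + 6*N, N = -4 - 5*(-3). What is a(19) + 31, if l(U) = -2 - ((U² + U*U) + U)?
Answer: 50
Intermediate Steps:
N = 11 (N = -4 + 15 = 11)
l(U) = -2 - U - 2*U² (l(U) = -2 - ((U² + U²) + U) = -2 - (2*U² + U) = -2 - (U + 2*U²) = -2 + (-U - 2*U²) = -2 - U - 2*U²)
a(p) = 19 (a(p) = (-2 - 1*(-5) - 2*(-5)²) + 6*11 = (-2 + 5 - 2*25) + 66 = (-2 + 5 - 50) + 66 = -47 + 66 = 19)
a(19) + 31 = 19 + 31 = 50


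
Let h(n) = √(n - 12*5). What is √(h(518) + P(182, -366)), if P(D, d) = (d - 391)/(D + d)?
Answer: √(34822 + 8464*√458)/92 ≈ 5.0512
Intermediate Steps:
P(D, d) = (-391 + d)/(D + d)
h(n) = √(-60 + n) (h(n) = √(n - 60) = √(-60 + n))
√(h(518) + P(182, -366)) = √(√(-60 + 518) + (-391 - 366)/(182 - 366)) = √(√458 - 757/(-184)) = √(√458 - 1/184*(-757)) = √(√458 + 757/184) = √(757/184 + √458)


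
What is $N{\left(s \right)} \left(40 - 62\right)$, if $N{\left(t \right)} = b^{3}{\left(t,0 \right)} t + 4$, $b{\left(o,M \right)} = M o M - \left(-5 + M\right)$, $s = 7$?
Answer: $-19338$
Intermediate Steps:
$b{\left(o,M \right)} = 5 - M + o M^{2}$ ($b{\left(o,M \right)} = o M^{2} - \left(-5 + M\right) = 5 - M + o M^{2}$)
$N{\left(t \right)} = 4 + 125 t$ ($N{\left(t \right)} = \left(5 - 0 + t 0^{2}\right)^{3} t + 4 = \left(5 + 0 + t 0\right)^{3} t + 4 = \left(5 + 0 + 0\right)^{3} t + 4 = 5^{3} t + 4 = 125 t + 4 = 4 + 125 t$)
$N{\left(s \right)} \left(40 - 62\right) = \left(4 + 125 \cdot 7\right) \left(40 - 62\right) = \left(4 + 875\right) \left(-22\right) = 879 \left(-22\right) = -19338$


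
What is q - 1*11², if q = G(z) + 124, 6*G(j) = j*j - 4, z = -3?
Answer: 23/6 ≈ 3.8333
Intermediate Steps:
G(j) = -⅔ + j²/6 (G(j) = (j*j - 4)/6 = (j² - 4)/6 = (-4 + j²)/6 = -⅔ + j²/6)
q = 749/6 (q = (-⅔ + (⅙)*(-3)²) + 124 = (-⅔ + (⅙)*9) + 124 = (-⅔ + 3/2) + 124 = ⅚ + 124 = 749/6 ≈ 124.83)
q - 1*11² = 749/6 - 1*11² = 749/6 - 1*121 = 749/6 - 121 = 23/6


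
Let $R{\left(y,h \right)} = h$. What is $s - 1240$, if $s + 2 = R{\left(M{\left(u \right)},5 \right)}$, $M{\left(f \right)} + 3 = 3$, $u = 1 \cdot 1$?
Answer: $-1237$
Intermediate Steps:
$u = 1$
$M{\left(f \right)} = 0$ ($M{\left(f \right)} = -3 + 3 = 0$)
$s = 3$ ($s = -2 + 5 = 3$)
$s - 1240 = 3 - 1240 = -1237$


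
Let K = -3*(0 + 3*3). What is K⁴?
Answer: 531441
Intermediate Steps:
K = -27 (K = -3*(0 + 9) = -3*9 = -27)
K⁴ = (-27)⁴ = 531441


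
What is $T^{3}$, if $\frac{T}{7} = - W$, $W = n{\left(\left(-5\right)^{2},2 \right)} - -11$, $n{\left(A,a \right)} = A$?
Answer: $-16003008$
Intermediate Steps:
$W = 36$ ($W = \left(-5\right)^{2} - -11 = 25 + 11 = 36$)
$T = -252$ ($T = 7 \left(\left(-1\right) 36\right) = 7 \left(-36\right) = -252$)
$T^{3} = \left(-252\right)^{3} = -16003008$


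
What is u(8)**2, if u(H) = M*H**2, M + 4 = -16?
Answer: 1638400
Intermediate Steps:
M = -20 (M = -4 - 16 = -20)
u(H) = -20*H**2
u(8)**2 = (-20*8**2)**2 = (-20*64)**2 = (-1280)**2 = 1638400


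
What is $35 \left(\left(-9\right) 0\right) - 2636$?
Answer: $-2636$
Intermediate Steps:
$35 \left(\left(-9\right) 0\right) - 2636 = 35 \cdot 0 - 2636 = 0 - 2636 = -2636$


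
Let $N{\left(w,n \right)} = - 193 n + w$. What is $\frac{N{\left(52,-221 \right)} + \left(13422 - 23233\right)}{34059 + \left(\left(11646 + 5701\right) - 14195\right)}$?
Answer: $\frac{32894}{37211} \approx 0.88399$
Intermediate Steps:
$N{\left(w,n \right)} = w - 193 n$
$\frac{N{\left(52,-221 \right)} + \left(13422 - 23233\right)}{34059 + \left(\left(11646 + 5701\right) - 14195\right)} = \frac{\left(52 - -42653\right) + \left(13422 - 23233\right)}{34059 + \left(\left(11646 + 5701\right) - 14195\right)} = \frac{\left(52 + 42653\right) - 9811}{34059 + \left(17347 - 14195\right)} = \frac{42705 - 9811}{34059 + 3152} = \frac{32894}{37211}$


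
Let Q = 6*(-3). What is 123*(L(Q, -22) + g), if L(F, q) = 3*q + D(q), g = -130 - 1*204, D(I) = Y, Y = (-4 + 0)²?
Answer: -47232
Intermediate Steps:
Y = 16 (Y = (-4)² = 16)
Q = -18
D(I) = 16
g = -334 (g = -130 - 204 = -334)
L(F, q) = 16 + 3*q (L(F, q) = 3*q + 16 = 16 + 3*q)
123*(L(Q, -22) + g) = 123*((16 + 3*(-22)) - 334) = 123*((16 - 66) - 334) = 123*(-50 - 334) = 123*(-384) = -47232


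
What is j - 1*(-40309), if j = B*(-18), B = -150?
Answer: 43009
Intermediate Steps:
j = 2700 (j = -150*(-18) = 2700)
j - 1*(-40309) = 2700 - 1*(-40309) = 2700 + 40309 = 43009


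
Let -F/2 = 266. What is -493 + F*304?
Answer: -162221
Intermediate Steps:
F = -532 (F = -2*266 = -532)
-493 + F*304 = -493 - 532*304 = -493 - 161728 = -162221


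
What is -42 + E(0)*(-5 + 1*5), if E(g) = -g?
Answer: -42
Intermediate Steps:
-42 + E(0)*(-5 + 1*5) = -42 + (-1*0)*(-5 + 1*5) = -42 + 0*(-5 + 5) = -42 + 0*0 = -42 + 0 = -42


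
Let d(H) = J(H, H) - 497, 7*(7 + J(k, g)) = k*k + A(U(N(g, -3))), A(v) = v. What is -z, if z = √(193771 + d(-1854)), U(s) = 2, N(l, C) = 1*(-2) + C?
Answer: -3*√3725701/7 ≈ -827.23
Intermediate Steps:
N(l, C) = -2 + C
J(k, g) = -47/7 + k²/7 (J(k, g) = -7 + (k*k + 2)/7 = -7 + (k² + 2)/7 = -7 + (2 + k²)/7 = -7 + (2/7 + k²/7) = -47/7 + k²/7)
d(H) = -3526/7 + H²/7 (d(H) = (-47/7 + H²/7) - 497 = -3526/7 + H²/7)
z = 3*√3725701/7 (z = √(193771 + (-3526/7 + (⅐)*(-1854)²)) = √(193771 + (-3526/7 + (⅐)*3437316)) = √(193771 + (-3526/7 + 3437316/7)) = √(193771 + 3433790/7) = √(4790187/7) = 3*√3725701/7 ≈ 827.23)
-z = -3*√3725701/7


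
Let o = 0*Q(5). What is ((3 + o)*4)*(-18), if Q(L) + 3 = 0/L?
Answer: -216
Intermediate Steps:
Q(L) = -3 (Q(L) = -3 + 0/L = -3 + 0 = -3)
o = 0 (o = 0*(-3) = 0)
((3 + o)*4)*(-18) = ((3 + 0)*4)*(-18) = (3*4)*(-18) = 12*(-18) = -216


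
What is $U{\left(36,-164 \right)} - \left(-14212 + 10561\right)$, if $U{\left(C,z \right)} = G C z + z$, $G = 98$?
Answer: $-575105$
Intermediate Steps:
$U{\left(C,z \right)} = z + 98 C z$ ($U{\left(C,z \right)} = 98 C z + z = z + 98 C z$)
$U{\left(36,-164 \right)} - \left(-14212 + 10561\right) = - 164 \left(1 + 98 \cdot 36\right) - \left(-14212 + 10561\right) = - 164 \left(1 + 3528\right) - -3651 = \left(-164\right) 3529 + 3651 = -578756 + 3651 = -575105$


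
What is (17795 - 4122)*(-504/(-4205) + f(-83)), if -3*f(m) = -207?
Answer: 3974043777/4205 ≈ 9.4508e+5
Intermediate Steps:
f(m) = 69 (f(m) = -1/3*(-207) = 69)
(17795 - 4122)*(-504/(-4205) + f(-83)) = (17795 - 4122)*(-504/(-4205) + 69) = 13673*(-504*(-1/4205) + 69) = 13673*(504/4205 + 69) = 13673*(290649/4205) = 3974043777/4205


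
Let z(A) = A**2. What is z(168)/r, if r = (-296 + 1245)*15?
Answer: 9408/4745 ≈ 1.9827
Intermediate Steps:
r = 14235 (r = 949*15 = 14235)
z(168)/r = 168**2/14235 = 28224*(1/14235) = 9408/4745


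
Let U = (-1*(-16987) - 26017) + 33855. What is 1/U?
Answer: 1/24825 ≈ 4.0282e-5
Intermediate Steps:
U = 24825 (U = (16987 - 26017) + 33855 = -9030 + 33855 = 24825)
1/U = 1/24825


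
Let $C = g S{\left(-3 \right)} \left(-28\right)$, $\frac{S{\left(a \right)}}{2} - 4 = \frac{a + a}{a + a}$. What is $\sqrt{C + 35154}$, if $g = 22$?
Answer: $\sqrt{28994} \approx 170.28$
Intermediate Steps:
$S{\left(a \right)} = 10$ ($S{\left(a \right)} = 8 + 2 \frac{a + a}{a + a} = 8 + 2 \frac{2 a}{2 a} = 8 + 2 \cdot 2 a \frac{1}{2 a} = 8 + 2 \cdot 1 = 8 + 2 = 10$)
$C = -6160$ ($C = 22 \cdot 10 \left(-28\right) = 220 \left(-28\right) = -6160$)
$\sqrt{C + 35154} = \sqrt{-6160 + 35154} = \sqrt{28994}$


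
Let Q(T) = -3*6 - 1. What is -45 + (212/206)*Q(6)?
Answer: -6649/103 ≈ -64.553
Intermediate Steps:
Q(T) = -19 (Q(T) = -18 - 1 = -19)
-45 + (212/206)*Q(6) = -45 + (212/206)*(-19) = -45 + (212*(1/206))*(-19) = -45 + (106/103)*(-19) = -45 - 2014/103 = -6649/103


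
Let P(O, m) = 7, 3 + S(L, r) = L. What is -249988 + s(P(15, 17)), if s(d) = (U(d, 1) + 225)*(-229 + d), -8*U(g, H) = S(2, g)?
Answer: -1199863/4 ≈ -2.9997e+5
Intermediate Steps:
S(L, r) = -3 + L
U(g, H) = ⅛ (U(g, H) = -(-3 + 2)/8 = -⅛*(-1) = ⅛)
s(d) = -412429/8 + 1801*d/8 (s(d) = (⅛ + 225)*(-229 + d) = 1801*(-229 + d)/8 = -412429/8 + 1801*d/8)
-249988 + s(P(15, 17)) = -249988 + (-412429/8 + (1801/8)*7) = -249988 + (-412429/8 + 12607/8) = -249988 - 199911/4 = -1199863/4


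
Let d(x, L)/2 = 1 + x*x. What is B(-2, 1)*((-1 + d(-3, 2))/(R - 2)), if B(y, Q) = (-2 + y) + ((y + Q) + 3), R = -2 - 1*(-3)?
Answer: 38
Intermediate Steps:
R = 1 (R = -2 + 3 = 1)
d(x, L) = 2 + 2*x² (d(x, L) = 2*(1 + x*x) = 2*(1 + x²) = 2 + 2*x²)
B(y, Q) = 1 + Q + 2*y (B(y, Q) = (-2 + y) + ((Q + y) + 3) = (-2 + y) + (3 + Q + y) = 1 + Q + 2*y)
B(-2, 1)*((-1 + d(-3, 2))/(R - 2)) = (1 + 1 + 2*(-2))*((-1 + (2 + 2*(-3)²))/(1 - 2)) = (1 + 1 - 4)*((-1 + (2 + 2*9))/(-1)) = -2*(-1 + (2 + 18))*(-1) = -2*(-1 + 20)*(-1) = -38*(-1) = -2*(-19) = 38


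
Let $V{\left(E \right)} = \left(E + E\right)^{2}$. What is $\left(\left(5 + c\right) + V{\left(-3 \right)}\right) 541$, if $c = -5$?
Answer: $19476$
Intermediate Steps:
$V{\left(E \right)} = 4 E^{2}$ ($V{\left(E \right)} = \left(2 E\right)^{2} = 4 E^{2}$)
$\left(\left(5 + c\right) + V{\left(-3 \right)}\right) 541 = \left(\left(5 - 5\right) + 4 \left(-3\right)^{2}\right) 541 = \left(0 + 4 \cdot 9\right) 541 = \left(0 + 36\right) 541 = 36 \cdot 541 = 19476$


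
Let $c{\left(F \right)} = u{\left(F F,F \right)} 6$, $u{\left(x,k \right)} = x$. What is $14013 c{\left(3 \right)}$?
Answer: $756702$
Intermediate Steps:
$c{\left(F \right)} = 6 F^{2}$ ($c{\left(F \right)} = F F 6 = F^{2} \cdot 6 = 6 F^{2}$)
$14013 c{\left(3 \right)} = 14013 \cdot 6 \cdot 3^{2} = 14013 \cdot 6 \cdot 9 = 14013 \cdot 54 = 756702$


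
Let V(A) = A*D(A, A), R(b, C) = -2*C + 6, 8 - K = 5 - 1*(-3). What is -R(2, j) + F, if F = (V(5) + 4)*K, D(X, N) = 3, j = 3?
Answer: 0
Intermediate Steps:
K = 0 (K = 8 - (5 - 1*(-3)) = 8 - (5 + 3) = 8 - 1*8 = 8 - 8 = 0)
R(b, C) = 6 - 2*C
V(A) = 3*A (V(A) = A*3 = 3*A)
F = 0 (F = (3*5 + 4)*0 = (15 + 4)*0 = 19*0 = 0)
-R(2, j) + F = -(6 - 2*3) + 0 = -(6 - 6) + 0 = -1*0 + 0 = 0 + 0 = 0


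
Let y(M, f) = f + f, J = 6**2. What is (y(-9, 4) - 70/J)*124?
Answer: 6758/9 ≈ 750.89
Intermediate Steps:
J = 36
y(M, f) = 2*f
(y(-9, 4) - 70/J)*124 = (2*4 - 70/36)*124 = (8 - 70*1/36)*124 = (8 - 35/18)*124 = (109/18)*124 = 6758/9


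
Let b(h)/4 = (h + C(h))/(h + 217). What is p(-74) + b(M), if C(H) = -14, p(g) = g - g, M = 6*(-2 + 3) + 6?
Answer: -8/229 ≈ -0.034935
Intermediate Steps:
M = 12 (M = 6*1 + 6 = 6 + 6 = 12)
p(g) = 0
b(h) = 4*(-14 + h)/(217 + h) (b(h) = 4*((h - 14)/(h + 217)) = 4*((-14 + h)/(217 + h)) = 4*(-14 + h)/(217 + h))
p(-74) + b(M) = 0 + 4*(-14 + 12)/(217 + 12) = 0 + 4*(-2)/229 = 0 + 4*(1/229)*(-2) = 0 - 8/229 = -8/229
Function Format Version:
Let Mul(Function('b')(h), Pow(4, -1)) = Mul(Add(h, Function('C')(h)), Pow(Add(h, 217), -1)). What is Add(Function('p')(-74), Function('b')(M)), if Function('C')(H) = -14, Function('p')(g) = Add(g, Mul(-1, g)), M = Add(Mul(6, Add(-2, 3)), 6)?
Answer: Rational(-8, 229) ≈ -0.034935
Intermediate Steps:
M = 12 (M = Add(Mul(6, 1), 6) = Add(6, 6) = 12)
Function('p')(g) = 0
Function('b')(h) = Mul(4, Pow(Add(217, h), -1), Add(-14, h)) (Function('b')(h) = Mul(4, Mul(Add(h, -14), Pow(Add(h, 217), -1))) = Mul(4, Mul(Add(-14, h), Pow(Add(217, h), -1))) = Mul(4, Mul(Pow(Add(217, h), -1), Add(-14, h))) = Mul(4, Pow(Add(217, h), -1), Add(-14, h)))
Add(Function('p')(-74), Function('b')(M)) = Add(0, Mul(4, Pow(Add(217, 12), -1), Add(-14, 12))) = Add(0, Mul(4, Pow(229, -1), -2)) = Add(0, Mul(4, Rational(1, 229), -2)) = Add(0, Rational(-8, 229)) = Rational(-8, 229)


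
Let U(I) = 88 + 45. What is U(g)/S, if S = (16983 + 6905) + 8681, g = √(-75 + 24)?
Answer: 133/32569 ≈ 0.0040836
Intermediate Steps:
g = I*√51 (g = √(-51) = I*√51 ≈ 7.1414*I)
S = 32569 (S = 23888 + 8681 = 32569)
U(I) = 133
U(g)/S = 133/32569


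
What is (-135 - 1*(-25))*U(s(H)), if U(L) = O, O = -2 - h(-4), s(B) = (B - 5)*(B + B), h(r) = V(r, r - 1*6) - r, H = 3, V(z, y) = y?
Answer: -440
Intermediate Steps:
h(r) = -6 (h(r) = (r - 1*6) - r = (r - 6) - r = (-6 + r) - r = -6)
s(B) = 2*B*(-5 + B) (s(B) = (-5 + B)*(2*B) = 2*B*(-5 + B))
O = 4 (O = -2 - 1*(-6) = -2 + 6 = 4)
U(L) = 4
(-135 - 1*(-25))*U(s(H)) = (-135 - 1*(-25))*4 = (-135 + 25)*4 = -110*4 = -440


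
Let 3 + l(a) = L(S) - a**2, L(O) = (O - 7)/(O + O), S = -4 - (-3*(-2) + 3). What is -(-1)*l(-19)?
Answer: -4722/13 ≈ -363.23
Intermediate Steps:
S = -13 (S = -4 - (6 + 3) = -4 - 1*9 = -4 - 9 = -13)
L(O) = (-7 + O)/(2*O) (L(O) = (-7 + O)/((2*O)) = (-7 + O)*(1/(2*O)) = (-7 + O)/(2*O))
l(a) = -29/13 - a**2 (l(a) = -3 + ((1/2)*(-7 - 13)/(-13) - a**2) = -3 + ((1/2)*(-1/13)*(-20) - a**2) = -3 + (10/13 - a**2) = -29/13 - a**2)
-(-1)*l(-19) = -(-1)*(-29/13 - 1*(-19)**2) = -(-1)*(-29/13 - 1*361) = -(-1)*(-29/13 - 361) = -(-1)*(-4722)/13 = -1*4722/13 = -4722/13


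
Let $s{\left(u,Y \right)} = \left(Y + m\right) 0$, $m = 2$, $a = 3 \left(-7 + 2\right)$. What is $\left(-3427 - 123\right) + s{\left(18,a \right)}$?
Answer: $-3550$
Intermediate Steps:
$a = -15$ ($a = 3 \left(-5\right) = -15$)
$s{\left(u,Y \right)} = 0$ ($s{\left(u,Y \right)} = \left(Y + 2\right) 0 = \left(2 + Y\right) 0 = 0$)
$\left(-3427 - 123\right) + s{\left(18,a \right)} = \left(-3427 - 123\right) + 0 = -3550 + 0 = -3550$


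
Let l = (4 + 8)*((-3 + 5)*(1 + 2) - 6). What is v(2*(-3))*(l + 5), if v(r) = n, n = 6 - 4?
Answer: 10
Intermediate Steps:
n = 2
v(r) = 2
l = 0 (l = 12*(2*3 - 6) = 12*(6 - 6) = 12*0 = 0)
v(2*(-3))*(l + 5) = 2*(0 + 5) = 2*5 = 10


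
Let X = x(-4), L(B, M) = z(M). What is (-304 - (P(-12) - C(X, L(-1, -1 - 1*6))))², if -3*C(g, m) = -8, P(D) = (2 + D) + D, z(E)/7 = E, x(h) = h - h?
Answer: 702244/9 ≈ 78027.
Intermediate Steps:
x(h) = 0
z(E) = 7*E
L(B, M) = 7*M
X = 0
P(D) = 2 + 2*D
C(g, m) = 8/3 (C(g, m) = -⅓*(-8) = 8/3)
(-304 - (P(-12) - C(X, L(-1, -1 - 1*6))))² = (-304 - ((2 + 2*(-12)) - 1*8/3))² = (-304 - ((2 - 24) - 8/3))² = (-304 - (-22 - 8/3))² = (-304 - 1*(-74/3))² = (-304 + 74/3)² = (-838/3)² = 702244/9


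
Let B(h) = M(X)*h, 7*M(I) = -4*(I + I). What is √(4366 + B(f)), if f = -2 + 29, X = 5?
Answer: √206374/7 ≈ 64.898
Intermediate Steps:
M(I) = -8*I/7 (M(I) = (-4*(I + I))/7 = (-8*I)/7 = -8*I/7)
f = 27
B(h) = -40*h/7 (B(h) = (-8/7*5)*h = -40*h/7)
√(4366 + B(f)) = √(4366 - 40/7*27) = √(4366 - 1080/7) = √(29482/7) = √206374/7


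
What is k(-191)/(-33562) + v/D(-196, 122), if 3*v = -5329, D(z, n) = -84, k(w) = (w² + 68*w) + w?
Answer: 86489897/4228812 ≈ 20.453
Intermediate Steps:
k(w) = w² + 69*w
v = -5329/3 (v = (⅓)*(-5329) = -5329/3 ≈ -1776.3)
k(-191)/(-33562) + v/D(-196, 122) = -191*(69 - 191)/(-33562) - 5329/3/(-84) = -191*(-122)*(-1/33562) - 5329/3*(-1/84) = 23302*(-1/33562) + 5329/252 = -11651/16781 + 5329/252 = 86489897/4228812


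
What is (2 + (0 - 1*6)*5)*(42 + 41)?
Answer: -2324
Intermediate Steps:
(2 + (0 - 1*6)*5)*(42 + 41) = (2 + (0 - 6)*5)*83 = (2 - 6*5)*83 = (2 - 30)*83 = -28*83 = -2324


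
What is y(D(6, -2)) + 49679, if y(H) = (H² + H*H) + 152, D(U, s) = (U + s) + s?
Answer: 49839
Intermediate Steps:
D(U, s) = U + 2*s
y(H) = 152 + 2*H² (y(H) = (H² + H²) + 152 = 2*H² + 152 = 152 + 2*H²)
y(D(6, -2)) + 49679 = (152 + 2*(6 + 2*(-2))²) + 49679 = (152 + 2*(6 - 4)²) + 49679 = (152 + 2*2²) + 49679 = (152 + 2*4) + 49679 = (152 + 8) + 49679 = 160 + 49679 = 49839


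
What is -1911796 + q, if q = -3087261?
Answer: -4999057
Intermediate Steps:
-1911796 + q = -1911796 - 3087261 = -4999057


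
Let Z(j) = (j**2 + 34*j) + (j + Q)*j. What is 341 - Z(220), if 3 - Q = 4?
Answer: -103719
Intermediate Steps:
Q = -1 (Q = 3 - 1*4 = 3 - 4 = -1)
Z(j) = j**2 + 34*j + j*(-1 + j) (Z(j) = (j**2 + 34*j) + (j - 1)*j = (j**2 + 34*j) + (-1 + j)*j = (j**2 + 34*j) + j*(-1 + j) = j**2 + 34*j + j*(-1 + j))
341 - Z(220) = 341 - 220*(33 + 2*220) = 341 - 220*(33 + 440) = 341 - 220*473 = 341 - 1*104060 = 341 - 104060 = -103719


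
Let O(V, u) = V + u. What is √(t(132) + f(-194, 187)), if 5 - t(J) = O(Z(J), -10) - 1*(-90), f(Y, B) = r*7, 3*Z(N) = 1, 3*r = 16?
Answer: I*√38 ≈ 6.1644*I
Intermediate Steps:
r = 16/3 (r = (⅓)*16 = 16/3 ≈ 5.3333)
Z(N) = ⅓ (Z(N) = (⅓)*1 = ⅓)
f(Y, B) = 112/3 (f(Y, B) = (16/3)*7 = 112/3)
t(J) = -226/3 (t(J) = 5 - ((⅓ - 10) - 1*(-90)) = 5 - (-29/3 + 90) = 5 - 1*241/3 = 5 - 241/3 = -226/3)
√(t(132) + f(-194, 187)) = √(-226/3 + 112/3) = √(-38) = I*√38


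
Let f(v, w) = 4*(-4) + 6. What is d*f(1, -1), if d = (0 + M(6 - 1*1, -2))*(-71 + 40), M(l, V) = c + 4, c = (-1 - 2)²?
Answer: 4030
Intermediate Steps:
c = 9 (c = (-3)² = 9)
f(v, w) = -10 (f(v, w) = -16 + 6 = -10)
M(l, V) = 13 (M(l, V) = 9 + 4 = 13)
d = -403 (d = (0 + 13)*(-71 + 40) = 13*(-31) = -403)
d*f(1, -1) = -403*(-10) = 4030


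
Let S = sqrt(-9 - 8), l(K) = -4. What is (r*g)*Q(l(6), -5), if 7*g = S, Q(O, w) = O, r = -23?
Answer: 92*I*sqrt(17)/7 ≈ 54.189*I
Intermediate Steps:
S = I*sqrt(17) (S = sqrt(-17) = I*sqrt(17) ≈ 4.1231*I)
g = I*sqrt(17)/7 (g = (I*sqrt(17))/7 = I*sqrt(17)/7 ≈ 0.58902*I)
(r*g)*Q(l(6), -5) = -23*I*sqrt(17)/7*(-4) = 92*I*sqrt(17)/7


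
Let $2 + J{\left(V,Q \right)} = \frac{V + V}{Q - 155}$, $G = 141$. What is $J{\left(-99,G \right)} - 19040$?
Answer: $- \frac{133195}{7} \approx -19028.0$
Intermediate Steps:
$J{\left(V,Q \right)} = -2 + \frac{2 V}{-155 + Q}$ ($J{\left(V,Q \right)} = -2 + \frac{V + V}{Q - 155} = -2 + \frac{2 V}{-155 + Q}$)
$J{\left(-99,G \right)} - 19040 = \frac{2 \left(155 - 99 - 141\right)}{-155 + 141} - 19040 = \frac{2 \left(155 - 99 - 141\right)}{-14} - 19040 = 2 \left(- \frac{1}{14}\right) \left(-85\right) - 19040 = \frac{85}{7} - 19040 = - \frac{133195}{7}$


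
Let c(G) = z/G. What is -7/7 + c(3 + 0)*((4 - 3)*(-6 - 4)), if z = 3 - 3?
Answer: -1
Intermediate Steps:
z = 0
c(G) = 0 (c(G) = 0/G = 0)
-7/7 + c(3 + 0)*((4 - 3)*(-6 - 4)) = -7/7 + 0*((4 - 3)*(-6 - 4)) = -7*1/7 + 0*(1*(-10)) = -1 + 0*(-10) = -1 + 0 = -1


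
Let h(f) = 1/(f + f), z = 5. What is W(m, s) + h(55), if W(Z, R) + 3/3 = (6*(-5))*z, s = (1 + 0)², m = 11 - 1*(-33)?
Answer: -16609/110 ≈ -150.99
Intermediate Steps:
m = 44 (m = 11 + 33 = 44)
h(f) = 1/(2*f)
s = 1 (s = 1² = 1)
W(Z, R) = -151 (W(Z, R) = -1 + (6*(-5))*5 = -1 - 30*5 = -1 - 150 = -151)
W(m, s) + h(55) = -151 + (½)/55 = -151 + (½)*(1/55) = -151 + 1/110 = -16609/110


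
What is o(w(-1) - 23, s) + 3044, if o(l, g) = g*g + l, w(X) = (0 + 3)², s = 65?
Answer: 7255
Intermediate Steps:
w(X) = 9 (w(X) = 3² = 9)
o(l, g) = l + g² (o(l, g) = g² + l = l + g²)
o(w(-1) - 23, s) + 3044 = ((9 - 23) + 65²) + 3044 = (-14 + 4225) + 3044 = 4211 + 3044 = 7255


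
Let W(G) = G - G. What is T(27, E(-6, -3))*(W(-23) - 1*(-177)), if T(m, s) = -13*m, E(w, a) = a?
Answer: -62127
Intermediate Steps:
W(G) = 0
T(27, E(-6, -3))*(W(-23) - 1*(-177)) = (-13*27)*(0 - 1*(-177)) = -351*(0 + 177) = -351*177 = -62127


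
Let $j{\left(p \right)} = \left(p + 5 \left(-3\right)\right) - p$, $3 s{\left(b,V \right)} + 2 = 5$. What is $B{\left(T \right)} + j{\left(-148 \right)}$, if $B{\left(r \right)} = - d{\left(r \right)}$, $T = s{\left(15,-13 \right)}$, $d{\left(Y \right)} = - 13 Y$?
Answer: $-2$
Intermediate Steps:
$s{\left(b,V \right)} = 1$ ($s{\left(b,V \right)} = - \frac{2}{3} + \frac{1}{3} \cdot 5 = - \frac{2}{3} + \frac{5}{3} = 1$)
$T = 1$
$j{\left(p \right)} = -15$ ($j{\left(p \right)} = \left(p - 15\right) - p = \left(-15 + p\right) - p = -15$)
$B{\left(r \right)} = 13 r$ ($B{\left(r \right)} = - \left(-13\right) r = 13 r$)
$B{\left(T \right)} + j{\left(-148 \right)} = 13 \cdot 1 - 15 = 13 - 15 = -2$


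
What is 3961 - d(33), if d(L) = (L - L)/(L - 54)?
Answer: 3961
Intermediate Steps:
d(L) = 0 (d(L) = 0/(-54 + L) = 0)
3961 - d(33) = 3961 - 1*0 = 3961 + 0 = 3961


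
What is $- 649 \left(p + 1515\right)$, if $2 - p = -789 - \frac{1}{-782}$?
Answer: $- \frac{1170335859}{782} \approx -1.4966 \cdot 10^{6}$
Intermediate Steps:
$p = \frac{618561}{782}$ ($p = 2 - \left(-789 - \frac{1}{-782}\right) = 2 - \left(-789 - - \frac{1}{782}\right) = 2 - \left(-789 + \frac{1}{782}\right) = 2 - - \frac{616997}{782} = 2 + \frac{616997}{782} = \frac{618561}{782} \approx 791.0$)
$- 649 \left(p + 1515\right) = - 649 \left(\frac{618561}{782} + 1515\right) = \left(-649\right) \frac{1803291}{782} = - \frac{1170335859}{782}$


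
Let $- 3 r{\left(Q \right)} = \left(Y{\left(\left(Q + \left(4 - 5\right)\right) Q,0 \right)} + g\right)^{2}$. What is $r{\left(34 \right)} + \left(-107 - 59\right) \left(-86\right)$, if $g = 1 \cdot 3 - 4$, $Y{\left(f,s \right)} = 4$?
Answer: $14273$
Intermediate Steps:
$g = -1$ ($g = 3 - 4 = -1$)
$r{\left(Q \right)} = -3$ ($r{\left(Q \right)} = - \frac{\left(4 - 1\right)^{2}}{3} = - \frac{3^{2}}{3} = \left(- \frac{1}{3}\right) 9 = -3$)
$r{\left(34 \right)} + \left(-107 - 59\right) \left(-86\right) = -3 + \left(-107 - 59\right) \left(-86\right) = -3 - -14276 = -3 + 14276 = 14273$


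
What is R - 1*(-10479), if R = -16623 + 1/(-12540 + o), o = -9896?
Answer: -137846785/22436 ≈ -6144.0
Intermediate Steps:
R = -372953629/22436 (R = -16623 + 1/(-12540 - 9896) = -16623 + 1/(-22436) = -16623 - 1/22436 = -372953629/22436 ≈ -16623.)
R - 1*(-10479) = -372953629/22436 - 1*(-10479) = -372953629/22436 + 10479 = -137846785/22436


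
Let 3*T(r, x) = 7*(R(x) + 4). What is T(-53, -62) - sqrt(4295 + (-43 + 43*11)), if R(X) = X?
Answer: -406/3 - 15*sqrt(21) ≈ -204.07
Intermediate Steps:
T(r, x) = 28/3 + 7*x/3 (T(r, x) = (7*(x + 4))/3 = (7*(4 + x))/3 = (28 + 7*x)/3 = 28/3 + 7*x/3)
T(-53, -62) - sqrt(4295 + (-43 + 43*11)) = (28/3 + (7/3)*(-62)) - sqrt(4295 + (-43 + 43*11)) = (28/3 - 434/3) - sqrt(4295 + (-43 + 473)) = -406/3 - sqrt(4295 + 430) = -406/3 - sqrt(4725) = -406/3 - 15*sqrt(21)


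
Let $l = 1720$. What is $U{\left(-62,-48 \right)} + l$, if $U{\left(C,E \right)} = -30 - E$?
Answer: $1738$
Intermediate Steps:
$U{\left(-62,-48 \right)} + l = \left(-30 - -48\right) + 1720 = \left(-30 + 48\right) + 1720 = 18 + 1720 = 1738$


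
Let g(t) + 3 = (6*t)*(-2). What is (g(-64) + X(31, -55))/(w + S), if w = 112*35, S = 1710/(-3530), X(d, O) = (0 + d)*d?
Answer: 609278/1383589 ≈ 0.44036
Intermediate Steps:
X(d, O) = d² (X(d, O) = d*d = d²)
g(t) = -3 - 12*t (g(t) = -3 + (6*t)*(-2) = -3 - 12*t)
S = -171/353 (S = 1710*(-1/3530) = -171/353 ≈ -0.48442)
w = 3920
(g(-64) + X(31, -55))/(w + S) = ((-3 - 12*(-64)) + 31²)/(3920 - 171/353) = ((-3 + 768) + 961)/(1383589/353) = (765 + 961)*(353/1383589) = 1726*(353/1383589) = 609278/1383589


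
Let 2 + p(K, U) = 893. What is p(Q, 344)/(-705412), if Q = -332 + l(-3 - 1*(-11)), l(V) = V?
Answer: -891/705412 ≈ -0.0012631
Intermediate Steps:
Q = -324 (Q = -332 + (-3 - 1*(-11)) = -332 + (-3 + 11) = -332 + 8 = -324)
p(K, U) = 891 (p(K, U) = -2 + 893 = 891)
p(Q, 344)/(-705412) = 891/(-705412) = 891*(-1/705412) = -891/705412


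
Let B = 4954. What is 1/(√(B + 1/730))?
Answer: √2639987330/3616421 ≈ 0.014208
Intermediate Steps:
1/(√(B + 1/730)) = 1/(√(4954 + 1/730)) = 1/(√(3616421/730)) = 1/(√2639987330/730) = √2639987330/3616421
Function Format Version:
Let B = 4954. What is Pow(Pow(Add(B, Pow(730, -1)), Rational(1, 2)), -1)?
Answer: Mul(Rational(1, 3616421), Pow(2639987330, Rational(1, 2))) ≈ 0.014208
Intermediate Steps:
Pow(Pow(Add(B, Pow(730, -1)), Rational(1, 2)), -1) = Pow(Pow(Add(4954, Pow(730, -1)), Rational(1, 2)), -1) = Pow(Pow(Add(4954, Rational(1, 730)), Rational(1, 2)), -1) = Pow(Pow(Rational(3616421, 730), Rational(1, 2)), -1) = Pow(Mul(Rational(1, 730), Pow(2639987330, Rational(1, 2))), -1) = Mul(Rational(1, 3616421), Pow(2639987330, Rational(1, 2)))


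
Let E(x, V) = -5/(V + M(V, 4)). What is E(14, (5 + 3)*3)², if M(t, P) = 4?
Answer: 25/784 ≈ 0.031888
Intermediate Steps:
E(x, V) = -5/(4 + V) (E(x, V) = -5/(V + 4) = -5/(4 + V))
E(14, (5 + 3)*3)² = (-5/(4 + (5 + 3)*3))² = (-5/(4 + 8*3))² = (-5/(4 + 24))² = (-5/28)² = 25/784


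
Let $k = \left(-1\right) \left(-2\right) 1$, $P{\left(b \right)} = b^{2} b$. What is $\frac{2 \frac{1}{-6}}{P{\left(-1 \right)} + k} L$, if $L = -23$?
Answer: $\frac{23}{3} \approx 7.6667$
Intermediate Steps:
$P{\left(b \right)} = b^{3}$
$k = 2$ ($k = 2 \cdot 1 = 2$)
$\frac{2 \frac{1}{-6}}{P{\left(-1 \right)} + k} L = \frac{2 \frac{1}{-6}}{\left(-1\right)^{3} + 2} \left(-23\right) = \frac{2 \left(- \frac{1}{6}\right)}{-1 + 2} \left(-23\right) = - \frac{1}{3 \cdot 1} \left(-23\right) = \left(- \frac{1}{3}\right) 1 \left(-23\right) = \left(- \frac{1}{3}\right) \left(-23\right) = \frac{23}{3}$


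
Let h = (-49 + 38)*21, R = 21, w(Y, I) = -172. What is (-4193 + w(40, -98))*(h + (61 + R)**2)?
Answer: -28341945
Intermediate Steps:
h = -231 (h = -11*21 = -231)
(-4193 + w(40, -98))*(h + (61 + R)**2) = (-4193 - 172)*(-231 + (61 + 21)**2) = -4365*(-231 + 82**2) = -4365*(-231 + 6724) = -4365*6493 = -28341945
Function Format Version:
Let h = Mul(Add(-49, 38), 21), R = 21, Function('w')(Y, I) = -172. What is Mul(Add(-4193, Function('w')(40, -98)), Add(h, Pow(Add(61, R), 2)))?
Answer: -28341945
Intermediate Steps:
h = -231 (h = Mul(-11, 21) = -231)
Mul(Add(-4193, Function('w')(40, -98)), Add(h, Pow(Add(61, R), 2))) = Mul(Add(-4193, -172), Add(-231, Pow(Add(61, 21), 2))) = Mul(-4365, Add(-231, Pow(82, 2))) = Mul(-4365, Add(-231, 6724)) = Mul(-4365, 6493) = -28341945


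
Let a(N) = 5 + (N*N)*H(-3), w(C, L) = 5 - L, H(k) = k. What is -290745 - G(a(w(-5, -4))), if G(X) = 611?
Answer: -291356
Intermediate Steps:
a(N) = 5 - 3*N² (a(N) = 5 + (N*N)*(-3) = 5 + N²*(-3) = 5 - 3*N²)
-290745 - G(a(w(-5, -4))) = -290745 - 1*611 = -290745 - 611 = -291356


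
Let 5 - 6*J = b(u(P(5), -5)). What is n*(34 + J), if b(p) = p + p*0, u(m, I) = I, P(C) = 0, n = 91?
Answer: 9737/3 ≈ 3245.7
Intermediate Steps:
b(p) = p (b(p) = p + 0 = p)
J = 5/3 (J = ⅚ - ⅙*(-5) = ⅚ + ⅚ = 5/3 ≈ 1.6667)
n*(34 + J) = 91*(34 + 5/3) = 91*(107/3) = 9737/3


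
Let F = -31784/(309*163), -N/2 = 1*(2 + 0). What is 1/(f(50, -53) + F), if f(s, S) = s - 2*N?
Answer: 50367/2889502 ≈ 0.017431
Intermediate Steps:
N = -4 (N = -2*(2 + 0) = -2*2 = -4)
f(s, S) = 8 + s (f(s, S) = s - 2*(-4) = s + 8 = 8 + s)
F = -31784/50367 ≈ -0.63105
1/(f(50, -53) + F) = 1/((8 + 50) - 31784/50367) = 1/(58 - 31784/50367) = 1/(2889502/50367) = 50367/2889502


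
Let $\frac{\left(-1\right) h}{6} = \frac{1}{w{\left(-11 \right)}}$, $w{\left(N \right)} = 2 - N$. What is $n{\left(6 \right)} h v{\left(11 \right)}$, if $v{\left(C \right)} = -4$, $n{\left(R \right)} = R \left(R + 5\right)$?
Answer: $\frac{1584}{13} \approx 121.85$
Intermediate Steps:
$n{\left(R \right)} = R \left(5 + R\right)$
$h = - \frac{6}{13}$ ($h = - \frac{6}{2 - -11} = - \frac{6}{2 + 11} = - \frac{6}{13} \approx -0.46154$)
$n{\left(6 \right)} h v{\left(11 \right)} = 6 \left(5 + 6\right) \left(- \frac{6}{13}\right) \left(-4\right) = 6 \cdot 11 \left(- \frac{6}{13}\right) \left(-4\right) = 66 \left(- \frac{6}{13}\right) \left(-4\right) = \left(- \frac{396}{13}\right) \left(-4\right) = \frac{1584}{13}$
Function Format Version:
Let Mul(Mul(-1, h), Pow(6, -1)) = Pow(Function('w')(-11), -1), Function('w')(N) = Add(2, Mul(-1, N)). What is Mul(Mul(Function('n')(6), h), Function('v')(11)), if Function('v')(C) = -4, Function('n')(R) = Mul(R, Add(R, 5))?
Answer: Rational(1584, 13) ≈ 121.85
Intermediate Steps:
Function('n')(R) = Mul(R, Add(5, R))
h = Rational(-6, 13) (h = Mul(-6, Pow(Add(2, Mul(-1, -11)), -1)) = Mul(-6, Pow(Add(2, 11), -1)) = Mul(-6, Pow(13, -1)) = Mul(-6, Rational(1, 13)) = Rational(-6, 13) ≈ -0.46154)
Mul(Mul(Function('n')(6), h), Function('v')(11)) = Mul(Mul(Mul(6, Add(5, 6)), Rational(-6, 13)), -4) = Mul(Mul(Mul(6, 11), Rational(-6, 13)), -4) = Mul(Mul(66, Rational(-6, 13)), -4) = Mul(Rational(-396, 13), -4) = Rational(1584, 13)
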